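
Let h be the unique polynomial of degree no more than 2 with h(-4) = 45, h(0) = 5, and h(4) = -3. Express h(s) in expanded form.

h(s) = s^2 - 6s + 5

Using the Lagrange interpolation formula with nodes -4, 0, 4:
  L_0(s) = s(s - 4) / 32
  L_1(s) = (s + 4)(s - 4) / -16
  L_2(s) = (s + 4)s / 32
Then h(s) = 45·L_0(s) + 5·L_1(s) - 3·L_2(s).
Expanding and collecting terms gives h(s) = s² - 6s + 5.
Check: h(0) = 5. ✓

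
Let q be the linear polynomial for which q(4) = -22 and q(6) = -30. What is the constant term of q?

-6

Write q(t) = at + b. Substituting each data point gives a linear system:
  4a + b = -22
  6a + b = -30
Solving the system yields a = -4, b = -6.
So q(t) = -4t - 6.
The constant term is -6.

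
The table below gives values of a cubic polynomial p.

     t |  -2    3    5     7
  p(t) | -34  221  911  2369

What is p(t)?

p(t) = 6t^3 + 6t^2 + 3t - 4

Write p(t) = at^3 + bt^2 + ct + d. Substituting each data point gives a linear system:
  -8a + 4b - 2c + d = -34
  27a + 9b + 3c + d = 221
  125a + 25b + 5c + d = 911
  343a + 49b + 7c + d = 2369
Solving the system yields a = 6, b = 6, c = 3, d = -4.
So p(t) = 6t³ + 6t² + 3t - 4.
Check: p(7) = 2369. ✓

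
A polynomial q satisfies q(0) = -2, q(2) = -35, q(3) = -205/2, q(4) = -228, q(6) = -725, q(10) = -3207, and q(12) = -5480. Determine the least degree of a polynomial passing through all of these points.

Divided differences on the nodes 0, 2, 3, 4, 6, 10, 12:
  order 0: -2  -35  -205/2  -228  -725  -3207  -5480
  order 1: -33/2  -135/2  -251/2  -497/2  -1241/2  -2273/2
  order 2: -17  -29  -41  -62  -86
  order 3: -3  -3  -3  -3
  order 4: 0  0  0
  order 5: 0  0
  order 6: 0
The order-3 divided differences are all -3 (nonzero) and every higher order vanishes, so the data lies on a polynomial of degree exactly 3.

3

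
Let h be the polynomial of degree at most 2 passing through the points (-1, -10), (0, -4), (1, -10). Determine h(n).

h(n) = -6n^2 - 4

Write h(n) = an^2 + bn + c. Substituting each data point gives a linear system:
  a - b + c = -10
  c = -4
  a + b + c = -10
Solving the system yields a = -6, b = 0, c = -4.
So h(n) = -6n^2 - 4.
Check: h(-1) = -10. ✓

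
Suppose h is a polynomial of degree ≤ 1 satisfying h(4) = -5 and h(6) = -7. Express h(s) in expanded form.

h(s) = -s - 1

Using the Lagrange interpolation formula with nodes 4, 6:
  L_0(s) = (s - 6) / -2
  L_1(s) = (s - 4) / 2
Then h(s) = -5·L_0(s) - 7·L_1(s).
Expanding and collecting terms gives h(s) = -s - 1.
Check: h(4) = -5. ✓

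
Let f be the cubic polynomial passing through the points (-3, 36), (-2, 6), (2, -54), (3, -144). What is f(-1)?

0

Using the Lagrange interpolation formula with nodes -3, -2, 2, 3:
  L_0(x) = (x + 2)(x - 2)(x - 3) / -30
  L_1(x) = (x + 3)(x - 2)(x - 3) / 20
  L_2(x) = (x + 3)(x + 2)(x - 3) / -20
  L_3(x) = (x + 3)(x + 2)(x - 2) / 30
Then f(x) = 36·L_0(x) + 6·L_1(x) - 54·L_2(x) - 144·L_3(x).
Expanding and collecting terms gives f(x) = -3x^3 - 6x^2 - 3x.
Evaluating at x = -1: f(-1) = 0.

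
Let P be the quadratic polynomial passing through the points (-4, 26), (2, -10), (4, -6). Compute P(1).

-9

Write P(s) = as^2 + bs + c. Substituting each data point gives a linear system:
  16a - 4b + c = 26
  4a + 2b + c = -10
  16a + 4b + c = -6
Solving the system yields a = 1, b = -4, c = -6.
So P(s) = s^2 - 4s - 6.
Then P(1) = -9.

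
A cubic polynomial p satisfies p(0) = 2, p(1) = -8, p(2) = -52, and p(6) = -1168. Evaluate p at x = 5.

Using the Lagrange interpolation formula with nodes 0, 1, 2, 6:
  L_0(x) = (x - 1)(x - 2)(x - 6) / -12
  L_1(x) = x(x - 2)(x - 6) / 5
  L_2(x) = x(x - 1)(x - 6) / -8
  L_3(x) = x(x - 1)(x - 2) / 120
Then p(x) = 2·L_0(x) - 8·L_1(x) - 52·L_2(x) - 1168·L_3(x).
Expanding and collecting terms gives p(x) = -5x³ - 2x² - 3x + 2.
Evaluating at x = 5: p(5) = -688.

-688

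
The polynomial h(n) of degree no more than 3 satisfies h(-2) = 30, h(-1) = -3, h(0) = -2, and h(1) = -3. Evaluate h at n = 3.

Using the Lagrange interpolation formula with nodes -2, -1, 0, 1:
  L_0(n) = (n + 1)n(n - 1) / -6
  L_1(n) = (n + 2)n(n - 1) / 2
  L_2(n) = (n + 2)(n + 1)(n - 1) / -2
  L_3(n) = (n + 2)(n + 1)n / 6
Then h(n) = 30·L_0(n) - 3·L_1(n) - 2·L_2(n) - 3·L_3(n).
Expanding and collecting terms gives h(n) = -6n^3 - n^2 + 6n - 2.
Evaluating at n = 3: h(3) = -155.

-155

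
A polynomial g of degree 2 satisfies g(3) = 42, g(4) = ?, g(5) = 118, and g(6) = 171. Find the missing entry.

75

The 3 known points determine the degree-2 polynomial uniquely.
Write g(u) = au^2 + bu + c. Substituting each data point gives a linear system:
  9a + 3b + c = 42
  25a + 5b + c = 118
  36a + 6b + c = 171
Solving the system yields a = 5, b = -2, c = 3.
So g(u) = 5u^2 - 2u + 3.
Then g(4) = 75.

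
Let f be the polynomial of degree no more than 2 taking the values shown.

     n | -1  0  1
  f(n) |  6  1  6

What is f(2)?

Forward differences of the values at n = -1, 0, 1:
  f  : 6  1  6
  Δ  : -5  5
  Δ^2: 10
The second differences are constant, confirming degree 2.
Interpolating (Newton forward form) and evaluating at n = 2 gives f(2) = 21.

21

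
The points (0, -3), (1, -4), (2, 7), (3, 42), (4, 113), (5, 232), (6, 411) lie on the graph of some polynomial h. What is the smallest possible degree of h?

Forward differences of the values at s = 0, 1, 2, 3, 4, 5, 6:
  h  : -3  -4  7  42  113  232  411
  Δ  : -1  11  35  71  119  179
  Δ^2: 12  24  36  48  60
  Δ^3: 12  12  12  12
  Δ^4: 0  0  0
  Δ^5: 0  0
  Δ^6: 0
The third differences are constant (12) and nonzero, while all higher differences vanish, so the minimal degree is 3.

3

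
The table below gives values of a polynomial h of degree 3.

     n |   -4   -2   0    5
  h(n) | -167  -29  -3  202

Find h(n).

h(n) = 2n^3 - 2n^2 + n - 3

Write h(n) = an^3 + bn^2 + cn + d. Substituting each data point gives a linear system:
  -64a + 16b - 4c + d = -167
  -8a + 4b - 2c + d = -29
  d = -3
  125a + 25b + 5c + d = 202
Solving the system yields a = 2, b = -2, c = 1, d = -3.
So h(n) = 2n³ - 2n² + n - 3.
Check: h(-4) = -167. ✓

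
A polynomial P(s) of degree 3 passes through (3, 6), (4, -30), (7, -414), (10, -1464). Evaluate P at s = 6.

Using the Lagrange interpolation formula with nodes 3, 4, 7, 10:
  L_0(s) = (s - 4)(s - 7)(s - 10) / -28
  L_1(s) = (s - 3)(s - 7)(s - 10) / 18
  L_2(s) = (s - 3)(s - 4)(s - 10) / -36
  L_3(s) = (s - 3)(s - 4)(s - 7) / 126
Then P(s) = 6·L_0(s) - 30·L_1(s) - 414·L_2(s) - 1464·L_3(s).
Expanding and collecting terms gives P(s) = -2s^3 + 5s^2 + 3s + 6.
Evaluating at s = 6: P(6) = -228.

-228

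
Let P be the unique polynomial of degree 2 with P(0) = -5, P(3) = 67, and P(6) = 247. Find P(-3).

31

Forward differences of the values at x = 0, 3, 6:
  P  : -5  67  247
  Δ  : 72  180
  Δ^2: 108
The second differences are constant, confirming degree 2.
Interpolating (Newton forward form) and evaluating at x = -3 gives P(-3) = 31.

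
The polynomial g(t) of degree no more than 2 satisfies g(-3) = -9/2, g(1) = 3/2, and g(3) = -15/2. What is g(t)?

g(t) = -t^2 - (1/2)t + 3

Using the Lagrange interpolation formula with nodes -3, 1, 3:
  L_0(t) = (t - 1)(t - 3) / 24
  L_1(t) = (t + 3)(t - 3) / -8
  L_2(t) = (t + 3)(t - 1) / 12
Then g(t) = -9/2·L_0(t) + 3/2·L_1(t) - 15/2·L_2(t).
Expanding and collecting terms gives g(t) = -t^2 - (1/2)t + 3.
Check: g(-3) = -9/2. ✓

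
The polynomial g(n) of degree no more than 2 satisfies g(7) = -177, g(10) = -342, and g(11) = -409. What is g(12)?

-482

Using the Lagrange interpolation formula with nodes 7, 10, 11:
  L_0(n) = (n - 10)(n - 11) / 12
  L_1(n) = (n - 7)(n - 11) / -3
  L_2(n) = (n - 7)(n - 10) / 4
Then g(n) = -177·L_0(n) - 342·L_1(n) - 409·L_2(n).
Expanding and collecting terms gives g(n) = -3n^2 - 4n - 2.
Evaluating at n = 12: g(12) = -482.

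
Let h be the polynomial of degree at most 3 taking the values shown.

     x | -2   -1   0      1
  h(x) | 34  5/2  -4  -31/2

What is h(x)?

Using the Lagrange interpolation formula with nodes -2, -1, 0, 1:
  L_0(x) = (x + 1)x(x - 1) / -6
  L_1(x) = (x + 2)x(x - 1) / 2
  L_2(x) = (x + 2)(x + 1)(x - 1) / -2
  L_3(x) = (x + 2)(x + 1)x / 6
Then h(x) = 34·L_0(x) + 5/2·L_1(x) - 4·L_2(x) - 31/2·L_3(x).
Expanding and collecting terms gives h(x) = -5x^3 - (5/2)x^2 - 4x - 4.
Check: h(1) = -31/2. ✓

h(x) = -5x^3 - (5/2)x^2 - 4x - 4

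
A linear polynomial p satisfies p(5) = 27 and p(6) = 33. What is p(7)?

Write p(s) = as + b. Substituting each data point gives a linear system:
  5a + b = 27
  6a + b = 33
Solving the system yields a = 6, b = -3.
So p(s) = 6s - 3.
Then p(7) = 39.

39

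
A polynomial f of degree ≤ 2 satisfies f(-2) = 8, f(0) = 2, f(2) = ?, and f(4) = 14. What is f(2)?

On equispaced nodes a degree-2 polynomial has vanishing third forward difference, so
  - f(-2) + 3·f(0) - 3·f(2) + f(4) = 0.
Substituting the known values and solving for f(2):
  -3·f(2) = -12
  f(2) = 4.

4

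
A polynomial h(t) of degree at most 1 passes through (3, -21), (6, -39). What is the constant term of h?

Write h(t) = at + b. Substituting each data point gives a linear system:
  3a + b = -21
  6a + b = -39
Solving the system yields a = -6, b = -3.
So h(t) = -6t - 3.
The constant term is -3.

-3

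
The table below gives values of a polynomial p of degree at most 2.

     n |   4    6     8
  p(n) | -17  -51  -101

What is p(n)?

p(n) = -2n^2 + 3n + 3

Using the Lagrange interpolation formula with nodes 4, 6, 8:
  L_0(n) = (n - 6)(n - 8) / 8
  L_1(n) = (n - 4)(n - 8) / -4
  L_2(n) = (n - 4)(n - 6) / 8
Then p(n) = -17·L_0(n) - 51·L_1(n) - 101·L_2(n).
Expanding and collecting terms gives p(n) = -2n^2 + 3n + 3.
Check: p(8) = -101. ✓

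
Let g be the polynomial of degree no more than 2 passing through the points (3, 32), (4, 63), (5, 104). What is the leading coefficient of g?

Write g(u) = au^2 + bu + c. Substituting each data point gives a linear system:
  9a + 3b + c = 32
  16a + 4b + c = 63
  25a + 5b + c = 104
Solving the system yields a = 5, b = -4, c = -1.
So g(u) = 5u^2 - 4u - 1.
The leading coefficient is 5.

5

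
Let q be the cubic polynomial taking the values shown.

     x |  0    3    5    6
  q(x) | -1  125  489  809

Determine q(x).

Using the Lagrange interpolation formula with nodes 0, 3, 5, 6:
  L_0(x) = (x - 3)(x - 5)(x - 6) / -90
  L_1(x) = x(x - 5)(x - 6) / 18
  L_2(x) = x(x - 3)(x - 6) / -10
  L_3(x) = x(x - 3)(x - 5) / 18
Then q(x) = -1·L_0(x) + 125·L_1(x) + 489·L_2(x) + 809·L_3(x).
Expanding and collecting terms gives q(x) = 3x^3 + 4x^2 + 3x - 1.
Check: q(5) = 489. ✓

q(x) = 3x^3 + 4x^2 + 3x - 1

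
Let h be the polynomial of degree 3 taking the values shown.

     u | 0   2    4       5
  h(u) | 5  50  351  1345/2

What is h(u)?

Using the Lagrange interpolation formula with nodes 0, 2, 4, 5:
  L_0(u) = (u - 2)(u - 4)(u - 5) / -40
  L_1(u) = u(u - 4)(u - 5) / 12
  L_2(u) = u(u - 2)(u - 5) / -8
  L_3(u) = u(u - 2)(u - 4) / 15
Then h(u) = 5·L_0(u) + 50·L_1(u) + 351·L_2(u) + 1345/2·L_3(u).
Expanding and collecting terms gives h(u) = 5u^3 + 2u^2 - (3/2)u + 5.
Check: h(5) = 1345/2. ✓

h(u) = 5u^3 + 2u^2 - (3/2)u + 5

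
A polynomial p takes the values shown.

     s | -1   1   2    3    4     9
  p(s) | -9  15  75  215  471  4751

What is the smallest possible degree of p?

Divided differences on the nodes -1, 1, 2, 3, 4, 9:
  order 0: -9  15  75  215  471  4751
  order 1: 12  60  140  256  856
  order 2: 16  40  58  100
  order 3: 6  6  6
  order 4: 0  0
  order 5: 0
The order-3 divided differences are all 6 (nonzero) and every higher order vanishes, so the data lies on a polynomial of degree exactly 3.

3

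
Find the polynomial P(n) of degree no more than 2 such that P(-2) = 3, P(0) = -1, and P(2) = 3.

P(n) = n^2 - 1

Using the Lagrange interpolation formula with nodes -2, 0, 2:
  L_0(n) = n(n - 2) / 8
  L_1(n) = (n + 2)(n - 2) / -4
  L_2(n) = (n + 2)n / 8
Then P(n) = 3·L_0(n) - 1·L_1(n) + 3·L_2(n).
Expanding and collecting terms gives P(n) = n^2 - 1.
Check: P(0) = -1. ✓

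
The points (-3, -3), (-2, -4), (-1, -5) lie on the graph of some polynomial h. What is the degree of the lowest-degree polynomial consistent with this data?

1

Forward differences of the values at u = -3, -2, -1:
  h  : -3  -4  -5
  Δ  : -1  -1
  Δ^2: 0
The first differences are constant (-1) and nonzero, while all higher differences vanish, so the minimal degree is 1.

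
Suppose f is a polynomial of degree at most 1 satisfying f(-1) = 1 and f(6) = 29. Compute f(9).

Write f(x) = ax + b. Substituting each data point gives a linear system:
  -a + b = 1
  6a + b = 29
Solving the system yields a = 4, b = 5.
So f(x) = 4x + 5.
Then f(9) = 41.

41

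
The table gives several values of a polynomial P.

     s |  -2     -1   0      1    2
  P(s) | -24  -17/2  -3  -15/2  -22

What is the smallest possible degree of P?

Forward differences of the values at s = -2, -1, 0, 1, 2:
  P  : -24  -17/2  -3  -15/2  -22
  Δ  : 31/2  11/2  -9/2  -29/2
  Δ^2: -10  -10  -10
  Δ^3: 0  0
  Δ^4: 0
The second differences are constant (-10) and nonzero, while all higher differences vanish, so the minimal degree is 2.

2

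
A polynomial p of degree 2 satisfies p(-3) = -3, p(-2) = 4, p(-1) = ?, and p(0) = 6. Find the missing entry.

On equispaced nodes a degree-2 polynomial has vanishing third forward difference, so
  - p(-3) + 3·p(-2) - 3·p(-1) + p(0) = 0.
Substituting the known values and solving for p(-1):
  -3·p(-1) = -21
  p(-1) = 7.

7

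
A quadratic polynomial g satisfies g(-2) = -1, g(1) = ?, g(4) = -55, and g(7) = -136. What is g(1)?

On equispaced nodes a degree-2 polynomial has vanishing third forward difference, so
  - g(-2) + 3·g(1) - 3·g(4) + g(7) = 0.
Substituting the known values and solving for g(1):
  3·g(1) = -30
  g(1) = -10.

-10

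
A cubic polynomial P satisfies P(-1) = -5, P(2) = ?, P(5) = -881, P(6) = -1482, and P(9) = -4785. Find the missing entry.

The 4 known points determine the degree-3 polynomial uniquely.
Write P(n) = an^3 + bn^2 + cn + d. Substituting each data point gives a linear system:
  -a + b - c + d = -5
  125a + 25b + 5c + d = -881
  216a + 36b + 6c + d = -1482
  729a + 81b + 9c + d = -4785
Solving the system yields a = -6, b = -5, c = 0, d = -6.
So P(n) = -6n^3 - 5n^2 - 6.
Then P(2) = -74.

-74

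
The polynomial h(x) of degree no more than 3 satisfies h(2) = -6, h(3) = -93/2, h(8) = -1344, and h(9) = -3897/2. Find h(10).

-2710

Write h(x) = ax^3 + bx^2 + cx + d. Substituting each data point gives a linear system:
  8a + 4b + 2c + d = -6
  27a + 9b + 3c + d = -93/2
  512a + 64b + 8c + d = -1344
  729a + 81b + 9c + d = -3897/2
Solving the system yields a = -3, b = 5/2, c = 4, d = 0.
So h(x) = -3x^3 + (5/2)x^2 + 4x.
Then h(10) = -2710.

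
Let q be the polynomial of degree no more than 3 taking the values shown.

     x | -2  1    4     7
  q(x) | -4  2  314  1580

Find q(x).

q(x) = 4x^3 + 5x^2 - 5x - 2

Using the Lagrange interpolation formula with nodes -2, 1, 4, 7:
  L_0(x) = (x - 1)(x - 4)(x - 7) / -162
  L_1(x) = (x + 2)(x - 4)(x - 7) / 54
  L_2(x) = (x + 2)(x - 1)(x - 7) / -54
  L_3(x) = (x + 2)(x - 1)(x - 4) / 162
Then q(x) = -4·L_0(x) + 2·L_1(x) + 314·L_2(x) + 1580·L_3(x).
Expanding and collecting terms gives q(x) = 4x^3 + 5x^2 - 5x - 2.
Check: q(-2) = -4. ✓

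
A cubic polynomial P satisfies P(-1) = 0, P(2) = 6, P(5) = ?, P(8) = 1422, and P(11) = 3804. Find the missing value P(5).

On equispaced nodes a degree-3 polynomial has vanishing fourth forward difference, so
  P(-1) - 4·P(2) + 6·P(5) - 4·P(8) + P(11) = 0.
Substituting the known values and solving for P(5):
  6·P(5) = 1908
  P(5) = 318.

318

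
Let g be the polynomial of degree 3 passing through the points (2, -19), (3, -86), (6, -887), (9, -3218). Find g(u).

g(u) = -5u^3 + 5u^2 + 3u - 5

Write g(u) = au^3 + bu^2 + cu + d. Substituting each data point gives a linear system:
  8a + 4b + 2c + d = -19
  27a + 9b + 3c + d = -86
  216a + 36b + 6c + d = -887
  729a + 81b + 9c + d = -3218
Solving the system yields a = -5, b = 5, c = 3, d = -5.
So g(u) = -5u^3 + 5u^2 + 3u - 5.
Check: g(3) = -86. ✓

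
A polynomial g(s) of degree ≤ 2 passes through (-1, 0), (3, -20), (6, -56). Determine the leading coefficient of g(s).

-1

Write g(s) = as^2 + bs + c. Substituting each data point gives a linear system:
  a - b + c = 0
  9a + 3b + c = -20
  36a + 6b + c = -56
Solving the system yields a = -1, b = -3, c = -2.
So g(s) = -s^2 - 3s - 2.
The leading coefficient is -1.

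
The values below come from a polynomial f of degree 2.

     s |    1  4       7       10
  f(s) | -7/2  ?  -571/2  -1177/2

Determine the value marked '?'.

-181/2

The 3 known points determine the degree-2 polynomial uniquely.
Write f(s) = as^2 + bs + c. Substituting each data point gives a linear system:
  a + b + c = -7/2
  49a + 7b + c = -571/2
  100a + 10b + c = -1177/2
Solving the system yields a = -6, b = 1, c = 3/2.
So f(s) = -6s^2 + s + 3/2.
Then f(4) = -181/2.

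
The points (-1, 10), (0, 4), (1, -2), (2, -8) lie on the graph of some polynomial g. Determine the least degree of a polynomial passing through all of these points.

Forward differences of the values at x = -1, 0, 1, 2:
  g  : 10  4  -2  -8
  Δ  : -6  -6  -6
  Δ^2: 0  0
  Δ^3: 0
The first differences are constant (-6) and nonzero, while all higher differences vanish, so the minimal degree is 1.

1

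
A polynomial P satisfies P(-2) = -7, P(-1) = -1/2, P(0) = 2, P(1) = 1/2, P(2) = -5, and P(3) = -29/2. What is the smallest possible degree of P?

2

Forward differences of the values at n = -2, -1, 0, 1, 2, 3:
  P  : -7  -1/2  2  1/2  -5  -29/2
  Δ  : 13/2  5/2  -3/2  -11/2  -19/2
  Δ^2: -4  -4  -4  -4
  Δ^3: 0  0  0
  Δ^4: 0  0
  Δ^5: 0
The second differences are constant (-4) and nonzero, while all higher differences vanish, so the minimal degree is 2.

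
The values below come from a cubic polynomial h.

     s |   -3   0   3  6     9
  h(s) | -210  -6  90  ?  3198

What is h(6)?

On equispaced nodes a degree-3 polynomial has vanishing fourth forward difference, so
  h(-3) - 4·h(0) + 6·h(3) - 4·h(6) + h(9) = 0.
Substituting the known values and solving for h(6):
  -4·h(6) = -3552
  h(6) = 888.

888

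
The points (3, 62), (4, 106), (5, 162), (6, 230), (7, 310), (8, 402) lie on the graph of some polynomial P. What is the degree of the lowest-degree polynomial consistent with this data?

2

Forward differences of the values at n = 3, 4, 5, 6, 7, 8:
  P  : 62  106  162  230  310  402
  Δ  : 44  56  68  80  92
  Δ^2: 12  12  12  12
  Δ^3: 0  0  0
  Δ^4: 0  0
  Δ^5: 0
The second differences are constant (12) and nonzero, while all higher differences vanish, so the minimal degree is 2.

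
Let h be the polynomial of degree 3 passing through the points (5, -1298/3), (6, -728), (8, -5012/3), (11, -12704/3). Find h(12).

Write h(t) = at^3 + bt^2 + ct + d. Substituting each data point gives a linear system:
  125a + 25b + 5c + d = -1298/3
  216a + 36b + 6c + d = -728
  512a + 64b + 8c + d = -5012/3
  1331a + 121b + 11c + d = -12704/3
Solving the system yields a = -3, b = -5/3, c = -4, d = 4.
So h(t) = -3t³ - (5/3)t² - 4t + 4.
Then h(12) = -5468.

-5468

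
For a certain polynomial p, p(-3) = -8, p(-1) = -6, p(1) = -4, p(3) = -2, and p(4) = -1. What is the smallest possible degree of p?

Divided differences on the nodes -3, -1, 1, 3, 4:
  order 0: -8  -6  -4  -2  -1
  order 1: 1  1  1  1
  order 2: 0  0  0
  order 3: 0  0
  order 4: 0
The order-1 divided differences are all 1 (nonzero) and every higher order vanishes, so the data lies on a polynomial of degree exactly 1.

1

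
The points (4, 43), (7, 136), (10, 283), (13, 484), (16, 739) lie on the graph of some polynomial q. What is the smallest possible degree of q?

2

Forward differences of the values at u = 4, 7, 10, 13, 16:
  q  : 43  136  283  484  739
  Δ  : 93  147  201  255
  Δ^2: 54  54  54
  Δ^3: 0  0
  Δ^4: 0
The second differences are constant (54) and nonzero, while all higher differences vanish, so the minimal degree is 2.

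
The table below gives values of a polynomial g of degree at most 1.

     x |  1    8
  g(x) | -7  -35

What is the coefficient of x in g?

Write g(x) = ax + b. Substituting each data point gives a linear system:
  a + b = -7
  8a + b = -35
Solving the system yields a = -4, b = -3.
So g(x) = -4x - 3.
The leading coefficient is -4.

-4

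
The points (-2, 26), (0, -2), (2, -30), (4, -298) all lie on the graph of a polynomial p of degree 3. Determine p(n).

p(n) = -5n^3 + 6n - 2

Write p(n) = an^3 + bn^2 + cn + d. Substituting each data point gives a linear system:
  -8a + 4b - 2c + d = 26
  d = -2
  8a + 4b + 2c + d = -30
  64a + 16b + 4c + d = -298
Solving the system yields a = -5, b = 0, c = 6, d = -2.
So p(n) = -5n^3 + 6n - 2.
Check: p(0) = -2. ✓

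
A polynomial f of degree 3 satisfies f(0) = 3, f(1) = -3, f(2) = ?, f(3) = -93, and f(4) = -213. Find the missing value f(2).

The 4 known points determine the degree-3 polynomial uniquely.
Write f(u) = au^3 + bu^2 + cu + d. Substituting each data point gives a linear system:
  d = 3
  a + b + c + d = -3
  27a + 9b + 3c + d = -93
  64a + 16b + 4c + d = -213
Solving the system yields a = -3, b = -1, c = -2, d = 3.
So f(u) = -3u^3 - u^2 - 2u + 3.
Then f(2) = -29.

-29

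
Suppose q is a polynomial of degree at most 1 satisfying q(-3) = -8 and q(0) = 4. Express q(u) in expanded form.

q(u) = 4u + 4

Write q(u) = au + b. Substituting each data point gives a linear system:
  -3a + b = -8
  b = 4
Solving the system yields a = 4, b = 4.
So q(u) = 4u + 4.
Check: q(-3) = -8. ✓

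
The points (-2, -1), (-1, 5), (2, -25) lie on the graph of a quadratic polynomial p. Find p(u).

Using the Lagrange interpolation formula with nodes -2, -1, 2:
  L_0(u) = (u + 1)(u - 2) / 4
  L_1(u) = (u + 2)(u - 2) / -3
  L_2(u) = (u + 2)(u + 1) / 12
Then p(u) = -1·L_0(u) + 5·L_1(u) - 25·L_2(u).
Expanding and collecting terms gives p(u) = -4u^2 - 6u + 3.
Check: p(-2) = -1. ✓

p(u) = -4u^2 - 6u + 3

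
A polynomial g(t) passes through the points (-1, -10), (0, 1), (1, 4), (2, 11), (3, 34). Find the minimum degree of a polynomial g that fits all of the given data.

3

Forward differences of the values at t = -1, 0, 1, 2, 3:
  g  : -10  1  4  11  34
  Δ  : 11  3  7  23
  Δ^2: -8  4  16
  Δ^3: 12  12
  Δ^4: 0
The third differences are constant (12) and nonzero, while all higher differences vanish, so the minimal degree is 3.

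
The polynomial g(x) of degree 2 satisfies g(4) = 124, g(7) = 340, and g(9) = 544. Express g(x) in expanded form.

Write g(x) = ax^2 + bx + c. Substituting each data point gives a linear system:
  16a + 4b + c = 124
  49a + 7b + c = 340
  81a + 9b + c = 544
Solving the system yields a = 6, b = 6, c = 4.
So g(x) = 6x² + 6x + 4.
Check: g(9) = 544. ✓

g(x) = 6x^2 + 6x + 4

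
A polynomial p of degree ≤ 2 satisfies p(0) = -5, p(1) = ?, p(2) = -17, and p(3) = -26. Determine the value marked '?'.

The 3 known points determine the degree-2 polynomial uniquely.
Write p(u) = au^2 + bu + c. Substituting each data point gives a linear system:
  c = -5
  4a + 2b + c = -17
  9a + 3b + c = -26
Solving the system yields a = -1, b = -4, c = -5.
So p(u) = -u^2 - 4u - 5.
Then p(1) = -10.

-10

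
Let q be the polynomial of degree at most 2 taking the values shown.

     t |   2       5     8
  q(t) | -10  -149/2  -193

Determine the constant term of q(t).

3

Write q(t) = at^2 + bt + c. Substituting each data point gives a linear system:
  4a + 2b + c = -10
  25a + 5b + c = -149/2
  64a + 8b + c = -193
Solving the system yields a = -3, b = -1/2, c = 3.
So q(t) = -3t² - (1/2)t + 3.
The constant term is 3.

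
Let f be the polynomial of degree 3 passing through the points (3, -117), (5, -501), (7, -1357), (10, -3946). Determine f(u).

Using the Lagrange interpolation formula with nodes 3, 5, 7, 10:
  L_0(u) = (u - 5)(u - 7)(u - 10) / -56
  L_1(u) = (u - 3)(u - 7)(u - 10) / 20
  L_2(u) = (u - 3)(u - 5)(u - 10) / -24
  L_3(u) = (u - 3)(u - 5)(u - 7) / 105
Then f(u) = -117·L_0(u) - 501·L_1(u) - 1357·L_2(u) - 3946·L_3(u).
Expanding and collecting terms gives f(u) = -4u^3 + u^2 - 4u - 6.
Check: f(3) = -117. ✓

f(u) = -4u^3 + u^2 - 4u - 6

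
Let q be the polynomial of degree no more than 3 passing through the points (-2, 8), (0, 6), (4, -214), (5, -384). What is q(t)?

q(t) = -2t^3 - 5t^2 - 3t + 6

Using the Lagrange interpolation formula with nodes -2, 0, 4, 5:
  L_0(t) = t(t - 4)(t - 5) / -84
  L_1(t) = (t + 2)(t - 4)(t - 5) / 40
  L_2(t) = (t + 2)t(t - 5) / -24
  L_3(t) = (t + 2)t(t - 4) / 35
Then q(t) = 8·L_0(t) + 6·L_1(t) - 214·L_2(t) - 384·L_3(t).
Expanding and collecting terms gives q(t) = -2t^3 - 5t^2 - 3t + 6.
Check: q(5) = -384. ✓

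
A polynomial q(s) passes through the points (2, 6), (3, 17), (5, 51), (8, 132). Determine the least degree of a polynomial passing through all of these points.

Divided differences on the nodes 2, 3, 5, 8:
  order 0: 6  17  51  132
  order 1: 11  17  27
  order 2: 2  2
  order 3: 0
The order-2 divided differences are all 2 (nonzero) and every higher order vanishes, so the data lies on a polynomial of degree exactly 2.

2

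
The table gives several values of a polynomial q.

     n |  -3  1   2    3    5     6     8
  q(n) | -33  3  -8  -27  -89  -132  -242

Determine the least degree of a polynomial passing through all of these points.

Divided differences on the nodes -3, 1, 2, 3, 5, 6, 8:
  order 0: -33  3  -8  -27  -89  -132  -242
  order 1: 9  -11  -19  -31  -43  -55
  order 2: -4  -4  -4  -4  -4
  order 3: 0  0  0  0
  order 4: 0  0  0
  order 5: 0  0
  order 6: 0
The order-2 divided differences are all -4 (nonzero) and every higher order vanishes, so the data lies on a polynomial of degree exactly 2.

2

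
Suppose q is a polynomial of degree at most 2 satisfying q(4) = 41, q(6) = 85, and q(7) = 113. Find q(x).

q(x) = 2x^2 + 2x + 1

Write q(x) = ax^2 + bx + c. Substituting each data point gives a linear system:
  16a + 4b + c = 41
  36a + 6b + c = 85
  49a + 7b + c = 113
Solving the system yields a = 2, b = 2, c = 1.
So q(x) = 2x^2 + 2x + 1.
Check: q(6) = 85. ✓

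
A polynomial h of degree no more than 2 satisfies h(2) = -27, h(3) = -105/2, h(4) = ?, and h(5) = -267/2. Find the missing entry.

-88

The 3 known points determine the degree-2 polynomial uniquely.
Write h(s) = as^2 + bs + c. Substituting each data point gives a linear system:
  4a + 2b + c = -27
  9a + 3b + c = -105/2
  25a + 5b + c = -267/2
Solving the system yields a = -5, b = -1/2, c = -6.
So h(s) = -5s^2 - (1/2)s - 6.
Then h(4) = -88.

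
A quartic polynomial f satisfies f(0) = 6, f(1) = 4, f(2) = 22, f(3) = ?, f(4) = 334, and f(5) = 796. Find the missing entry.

108

The 5 known points determine the degree-4 polynomial uniquely.
Write f(s) = as^4 + bs^3 + cs^2 + ds + e. Substituting each data point gives a linear system:
  e = 6
  a + b + c + d + e = 4
  16a + 8b + 4c + 2d + e = 22
  256a + 64b + 16c + 4d + e = 334
  625a + 125b + 25c + 5d + e = 796
Solving the system yields a = 1, b = 2, c = -3, d = -2, e = 6.
So f(s) = s⁴ + 2s³ - 3s² - 2s + 6.
Then f(3) = 108.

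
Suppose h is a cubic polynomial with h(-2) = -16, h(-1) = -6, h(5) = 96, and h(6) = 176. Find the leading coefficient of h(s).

Write h(s) = as^3 + bs^2 + cs + d. Substituting each data point gives a linear system:
  -8a + 4b - 2c + d = -16
  -a + b - c + d = -6
  125a + 25b + 5c + d = 96
  216a + 36b + 6c + d = 176
Solving the system yields a = 1, b = -1, c = 0, d = -4.
So h(s) = s^3 - s^2 - 4.
The leading coefficient is 1.

1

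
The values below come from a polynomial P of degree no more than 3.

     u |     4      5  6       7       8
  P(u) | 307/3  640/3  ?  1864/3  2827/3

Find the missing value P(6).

1147/3

The 4 known points determine the degree-3 polynomial uniquely.
Write P(u) = au^3 + bu^2 + cu + d. Substituting each data point gives a linear system:
  64a + 16b + 4c + d = 307/3
  125a + 25b + 5c + d = 640/3
  343a + 49b + 7c + d = 1864/3
  512a + 64b + 8c + d = 2827/3
Solving the system yields a = 2, b = -1, c = -2, d = -5/3.
So P(u) = 2u³ - u² - 2u - 5/3.
Then P(6) = 1147/3.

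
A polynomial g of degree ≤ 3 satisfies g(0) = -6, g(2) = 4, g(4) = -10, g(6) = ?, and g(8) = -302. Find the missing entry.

-96

On equispaced nodes a degree-3 polynomial has vanishing fourth forward difference, so
  g(0) - 4·g(2) + 6·g(4) - 4·g(6) + g(8) = 0.
Substituting the known values and solving for g(6):
  -4·g(6) = 384
  g(6) = -96.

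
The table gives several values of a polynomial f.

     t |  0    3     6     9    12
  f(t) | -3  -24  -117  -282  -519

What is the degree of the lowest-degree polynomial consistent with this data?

Forward differences of the values at t = 0, 3, 6, 9, 12:
  f  : -3  -24  -117  -282  -519
  Δ  : -21  -93  -165  -237
  Δ^2: -72  -72  -72
  Δ^3: 0  0
  Δ^4: 0
The second differences are constant (-72) and nonzero, while all higher differences vanish, so the minimal degree is 2.

2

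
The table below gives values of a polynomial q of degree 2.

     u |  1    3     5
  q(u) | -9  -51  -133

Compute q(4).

Write q(u) = au^2 + bu + c. Substituting each data point gives a linear system:
  a + b + c = -9
  9a + 3b + c = -51
  25a + 5b + c = -133
Solving the system yields a = -5, b = -1, c = -3.
So q(u) = -5u^2 - u - 3.
Then q(4) = -87.

-87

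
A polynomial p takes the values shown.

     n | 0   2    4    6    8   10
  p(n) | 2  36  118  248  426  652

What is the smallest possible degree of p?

2

Forward differences of the values at n = 0, 2, 4, 6, 8, 10:
  p  : 2  36  118  248  426  652
  Δ  : 34  82  130  178  226
  Δ^2: 48  48  48  48
  Δ^3: 0  0  0
  Δ^4: 0  0
  Δ^5: 0
The second differences are constant (48) and nonzero, while all higher differences vanish, so the minimal degree is 2.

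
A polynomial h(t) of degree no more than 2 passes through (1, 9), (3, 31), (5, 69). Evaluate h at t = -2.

Write h(t) = at^2 + bt + c. Substituting each data point gives a linear system:
  a + b + c = 9
  9a + 3b + c = 31
  25a + 5b + c = 69
Solving the system yields a = 2, b = 3, c = 4.
So h(t) = 2t^2 + 3t + 4.
Then h(-2) = 6.

6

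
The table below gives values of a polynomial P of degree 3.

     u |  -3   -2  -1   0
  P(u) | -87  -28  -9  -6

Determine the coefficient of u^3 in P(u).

Write P(u) = au^3 + bu^2 + cu + d. Substituting each data point gives a linear system:
  -27a + 9b - 3c + d = -87
  -8a + 4b - 2c + d = -28
  -a + b - c + d = -9
  d = -6
Solving the system yields a = 4, b = 4, c = 3, d = -6.
So P(u) = 4u³ + 4u² + 3u - 6.
The leading coefficient is 4.

4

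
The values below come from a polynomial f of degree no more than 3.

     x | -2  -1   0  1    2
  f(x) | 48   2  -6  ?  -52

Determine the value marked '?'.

The 4 known points determine the degree-3 polynomial uniquely.
Write f(x) = ax^3 + bx^2 + cx + d. Substituting each data point gives a linear system:
  -8a + 4b - 2c + d = 48
  -a + b - c + d = 2
  d = -6
  8a + 4b + 2c + d = -52
Solving the system yields a = -6, b = 1, c = -1, d = -6.
So f(x) = -6x^3 + x^2 - x - 6.
Then f(1) = -12.

-12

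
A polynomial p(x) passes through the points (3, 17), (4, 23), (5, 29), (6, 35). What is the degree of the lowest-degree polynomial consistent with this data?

Forward differences of the values at x = 3, 4, 5, 6:
  p  : 17  23  29  35
  Δ  : 6  6  6
  Δ^2: 0  0
  Δ^3: 0
The first differences are constant (6) and nonzero, while all higher differences vanish, so the minimal degree is 1.

1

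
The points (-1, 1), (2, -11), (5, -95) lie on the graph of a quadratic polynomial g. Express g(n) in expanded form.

g(n) = -4n^2 + 5

Write g(n) = an^2 + bn + c. Substituting each data point gives a linear system:
  a - b + c = 1
  4a + 2b + c = -11
  25a + 5b + c = -95
Solving the system yields a = -4, b = 0, c = 5.
So g(n) = -4n^2 + 5.
Check: g(5) = -95. ✓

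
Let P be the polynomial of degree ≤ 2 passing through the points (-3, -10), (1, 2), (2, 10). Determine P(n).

P(n) = n^2 + 5n - 4

Write P(n) = an^2 + bn + c. Substituting each data point gives a linear system:
  9a - 3b + c = -10
  a + b + c = 2
  4a + 2b + c = 10
Solving the system yields a = 1, b = 5, c = -4.
So P(n) = n^2 + 5n - 4.
Check: P(-3) = -10. ✓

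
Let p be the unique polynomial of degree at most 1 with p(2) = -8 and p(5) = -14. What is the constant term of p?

Write p(x) = ax + b. Substituting each data point gives a linear system:
  2a + b = -8
  5a + b = -14
Solving the system yields a = -2, b = -4.
So p(x) = -2x - 4.
The constant term is -4.

-4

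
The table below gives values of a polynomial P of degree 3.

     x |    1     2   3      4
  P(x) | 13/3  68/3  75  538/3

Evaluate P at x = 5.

Forward differences of the values at x = 1, 2, 3, 4:
  P  : 13/3  68/3  75  538/3
  Δ  : 55/3  157/3  313/3
  Δ^2: 34  52
  Δ^3: 18
The third differences are constant, confirming degree 3.
Interpolating (Newton forward form) and evaluating at x = 5 gives P(5) = 1061/3.

1061/3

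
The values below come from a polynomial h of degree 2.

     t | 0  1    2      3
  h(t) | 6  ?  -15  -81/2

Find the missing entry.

1/2

The 3 known points determine the degree-2 polynomial uniquely.
Write h(t) = at^2 + bt + c. Substituting each data point gives a linear system:
  c = 6
  4a + 2b + c = -15
  9a + 3b + c = -81/2
Solving the system yields a = -5, b = -1/2, c = 6.
So h(t) = -5t² - (1/2)t + 6.
Then h(1) = 1/2.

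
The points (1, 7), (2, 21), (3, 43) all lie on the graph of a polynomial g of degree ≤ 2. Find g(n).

Write g(n) = an^2 + bn + c. Substituting each data point gives a linear system:
  a + b + c = 7
  4a + 2b + c = 21
  9a + 3b + c = 43
Solving the system yields a = 4, b = 2, c = 1.
So g(n) = 4n² + 2n + 1.
Check: g(2) = 21. ✓

g(n) = 4n^2 + 2n + 1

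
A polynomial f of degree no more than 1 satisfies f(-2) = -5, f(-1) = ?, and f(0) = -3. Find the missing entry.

-4

The 2 known points determine the degree-1 polynomial uniquely.
Write f(x) = ax + b. Substituting each data point gives a linear system:
  -2a + b = -5
  b = -3
Solving the system yields a = 1, b = -3.
So f(x) = x - 3.
Then f(-1) = -4.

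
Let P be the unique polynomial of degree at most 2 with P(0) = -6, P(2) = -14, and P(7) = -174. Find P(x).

Using the Lagrange interpolation formula with nodes 0, 2, 7:
  L_0(x) = (x - 2)(x - 7) / 14
  L_1(x) = x(x - 7) / -10
  L_2(x) = x(x - 2) / 35
Then P(x) = -6·L_0(x) - 14·L_1(x) - 174·L_2(x).
Expanding and collecting terms gives P(x) = -4x^2 + 4x - 6.
Check: P(0) = -6. ✓

P(x) = -4x^2 + 4x - 6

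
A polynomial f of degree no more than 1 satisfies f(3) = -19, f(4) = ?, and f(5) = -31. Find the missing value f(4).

-25

On equispaced nodes a degree-1 polynomial has vanishing second forward difference, so
  f(3) - 2·f(4) + f(5) = 0.
Substituting the known values and solving for f(4):
  -2·f(4) = 50
  f(4) = -25.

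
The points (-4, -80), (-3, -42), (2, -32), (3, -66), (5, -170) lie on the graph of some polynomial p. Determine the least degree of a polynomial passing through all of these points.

2

Divided differences on the nodes -4, -3, 2, 3, 5:
  order 0: -80  -42  -32  -66  -170
  order 1: 38  2  -34  -52
  order 2: -6  -6  -6
  order 3: 0  0
  order 4: 0
The order-2 divided differences are all -6 (nonzero) and every higher order vanishes, so the data lies on a polynomial of degree exactly 2.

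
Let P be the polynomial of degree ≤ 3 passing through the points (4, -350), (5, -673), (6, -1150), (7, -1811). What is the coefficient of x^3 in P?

-5

Write P(x) = ax^3 + bx^2 + cx + d. Substituting each data point gives a linear system:
  64a + 16b + 4c + d = -350
  125a + 25b + 5c + d = -673
  216a + 36b + 6c + d = -1150
  343a + 49b + 7c + d = -1811
Solving the system yields a = -5, b = -2, c = 0, d = 2.
So P(x) = -5x^3 - 2x^2 + 2.
The leading coefficient is -5.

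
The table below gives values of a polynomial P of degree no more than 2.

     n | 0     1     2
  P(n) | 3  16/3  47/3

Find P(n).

Using the Lagrange interpolation formula with nodes 0, 1, 2:
  L_0(n) = (n - 1)(n - 2) / 2
  L_1(n) = n(n - 2) / -1
  L_2(n) = n(n - 1) / 2
Then P(n) = 3·L_0(n) + 16/3·L_1(n) + 47/3·L_2(n).
Expanding and collecting terms gives P(n) = 4n² - (5/3)n + 3.
Check: P(0) = 3. ✓

P(n) = 4n^2 - (5/3)n + 3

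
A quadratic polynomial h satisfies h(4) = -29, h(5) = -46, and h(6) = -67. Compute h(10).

Write h(n) = an^2 + bn + c. Substituting each data point gives a linear system:
  16a + 4b + c = -29
  25a + 5b + c = -46
  36a + 6b + c = -67
Solving the system yields a = -2, b = 1, c = -1.
So h(n) = -2n² + n - 1.
Then h(10) = -191.

-191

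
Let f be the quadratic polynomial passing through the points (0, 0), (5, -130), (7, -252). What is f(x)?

Write f(x) = ax^2 + bx + c. Substituting each data point gives a linear system:
  c = 0
  25a + 5b + c = -130
  49a + 7b + c = -252
Solving the system yields a = -5, b = -1, c = 0.
So f(x) = -5x^2 - x.
Check: f(0) = 0. ✓

f(x) = -5x^2 - x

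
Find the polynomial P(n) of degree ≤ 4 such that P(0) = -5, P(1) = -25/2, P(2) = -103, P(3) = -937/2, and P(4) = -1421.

Write P(n) = an^4 + bn^3 + cn^2 + dn + e. Substituting each data point gives a linear system:
  e = -5
  a + b + c + d + e = -25/2
  16a + 8b + 4c + 2d + e = -103
  81a + 27b + 9c + 3d + e = -937/2
  256a + 64b + 16c + 4d + e = -1421
Solving the system yields a = -5, b = -2, c = -1/2, d = 0, e = -5.
So P(n) = -5n⁴ - 2n³ - (1/2)n² - 5.
Check: P(4) = -1421. ✓

P(n) = -5n^4 - 2n^3 - (1/2)n^2 - 5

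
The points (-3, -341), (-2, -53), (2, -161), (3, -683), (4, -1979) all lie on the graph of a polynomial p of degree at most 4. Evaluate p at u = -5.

-3059

Using the Lagrange interpolation formula with nodes -3, -2, 2, 3, 4:
  L_0(u) = (u + 2)(u - 2)(u - 3)(u - 4) / 210
  L_1(u) = (u + 3)(u - 2)(u - 3)(u - 4) / -120
  L_2(u) = (u + 3)(u + 2)(u - 3)(u - 4) / 40
  L_3(u) = (u + 3)(u + 2)(u - 2)(u - 4) / -30
  L_4(u) = (u + 3)(u + 2)(u - 2)(u - 3) / 84
Then p(u) = -341·L_0(u) - 53·L_1(u) - 161·L_2(u) - 683·L_3(u) - 1979·L_4(u).
Expanding and collecting terms gives p(u) = -6u^4 - 6u^3 - 3u^2 - 3u + 1.
Evaluating at u = -5: p(-5) = -3059.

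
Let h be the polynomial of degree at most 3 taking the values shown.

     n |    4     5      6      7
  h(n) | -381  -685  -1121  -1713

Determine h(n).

Using the Lagrange interpolation formula with nodes 4, 5, 6, 7:
  L_0(n) = (n - 5)(n - 6)(n - 7) / -6
  L_1(n) = (n - 4)(n - 6)(n - 7) / 2
  L_2(n) = (n - 4)(n - 5)(n - 7) / -2
  L_3(n) = (n - 4)(n - 5)(n - 6) / 6
Then h(n) = -381·L_0(n) - 685·L_1(n) - 1121·L_2(n) - 1713·L_3(n).
Expanding and collecting terms gives h(n) = -4n^3 - 6n^2 - 6n - 5.
Check: h(7) = -1713. ✓

h(n) = -4n^3 - 6n^2 - 6n - 5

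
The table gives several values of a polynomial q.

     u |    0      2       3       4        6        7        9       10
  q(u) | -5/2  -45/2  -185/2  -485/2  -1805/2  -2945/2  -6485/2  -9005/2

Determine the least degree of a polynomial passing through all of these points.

Divided differences on the nodes 0, 2, 3, 4, 6, 7, 9, 10:
  order 0: -5/2  -45/2  -185/2  -485/2  -1805/2  -2945/2  -6485/2  -9005/2
  order 1: -10  -70  -150  -330  -570  -885  -1260
  order 2: -20  -40  -60  -80  -105  -125
  order 3: -5  -5  -5  -5  -5
  order 4: 0  0  0  0
  order 5: 0  0  0
  order 6: 0  0
  order 7: 0
The order-3 divided differences are all -5 (nonzero) and every higher order vanishes, so the data lies on a polynomial of degree exactly 3.

3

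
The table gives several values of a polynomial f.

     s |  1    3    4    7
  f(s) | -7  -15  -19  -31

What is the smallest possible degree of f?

1

Divided differences on the nodes 1, 3, 4, 7:
  order 0: -7  -15  -19  -31
  order 1: -4  -4  -4
  order 2: 0  0
  order 3: 0
The order-1 divided differences are all -4 (nonzero) and every higher order vanishes, so the data lies on a polynomial of degree exactly 1.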